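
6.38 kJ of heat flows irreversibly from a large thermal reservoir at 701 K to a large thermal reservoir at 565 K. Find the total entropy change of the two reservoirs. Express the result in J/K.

ΔS_hot = −Q/T_H = −6380/701 = -9.101 J/K and ΔS_cold = +Q/T_C = 6380/565 = 11.29 J/K.
ΔS_total = -9.101 + 11.29 = 2.19 J/K, positive as the second law requires.

ΔS_total = 2.19 J/K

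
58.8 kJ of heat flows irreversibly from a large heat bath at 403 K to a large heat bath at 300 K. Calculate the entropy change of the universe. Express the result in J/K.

ΔS_total = 50.1 J/K

ΔS_hot = −Q/T_H = −58800/403 = -145.9 J/K and ΔS_cold = +Q/T_C = 58800/300 = 196 J/K.
ΔS_total = -145.9 + 196 = 50.1 J/K, positive as the second law requires.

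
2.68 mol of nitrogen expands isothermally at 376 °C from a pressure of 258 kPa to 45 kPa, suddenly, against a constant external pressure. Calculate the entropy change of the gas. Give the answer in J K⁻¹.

Entropy is a state function, so ΔS_gas depends only on the end states.
For an isothermal ideal gas ΔS_gas = nR ln(P₁/P₂) = 2.68 × 8.314 × ln(258/45) = 38.9 J/K.

ΔS_gas = 38.9 J/K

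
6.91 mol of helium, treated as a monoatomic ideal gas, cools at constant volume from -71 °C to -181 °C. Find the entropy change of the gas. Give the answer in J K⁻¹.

ΔS = -67.7 J/K

In kelvin: T₁ = 202.15 K, T₂ = 92.15 K. At constant volume, ΔS = nC_V ln(T₂/T₁) with C_V = 3R/2 = 12.47 J mol⁻¹ K⁻¹.
ΔS = 6.91 × 12.47 × ln(92.15/202.15) = -67.7 J/K.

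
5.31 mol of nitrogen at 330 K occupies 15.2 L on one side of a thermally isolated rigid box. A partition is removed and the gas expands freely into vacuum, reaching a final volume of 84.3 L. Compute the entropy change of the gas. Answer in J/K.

ΔS_gas = 75.6 J/K

No heat is exchanged and no work is done, so the ideal-gas temperature stays constant.
Entropy is a state function; using a reversible isothermal path, ΔS_gas = nR ln(V₂/V₁) = 5.31 × 8.314 × ln(84.3/15.2) = 75.6 J/K.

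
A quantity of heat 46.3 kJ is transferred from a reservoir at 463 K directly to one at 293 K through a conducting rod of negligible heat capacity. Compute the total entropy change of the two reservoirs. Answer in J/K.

ΔS_hot = −Q/T_H = −46300/463 = -100 J/K and ΔS_cold = +Q/T_C = 46300/293 = 158 J/K.
ΔS_total = -100 + 158 = 58 J/K, positive as the second law requires.

ΔS_total = 58 J/K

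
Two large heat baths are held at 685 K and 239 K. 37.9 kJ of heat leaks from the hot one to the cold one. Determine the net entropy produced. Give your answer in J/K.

ΔS_hot = −Q/T_H = −37900/685 = -55.33 J/K and ΔS_cold = +Q/T_C = 37900/239 = 158.6 J/K.
ΔS_total = -55.33 + 158.6 = 103 J/K, positive as the second law requires.

ΔS_total = 103 J/K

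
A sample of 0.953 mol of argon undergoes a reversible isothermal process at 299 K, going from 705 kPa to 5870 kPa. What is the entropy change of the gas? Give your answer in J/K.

ΔS_gas = -16.8 J/K

For an isothermal ideal gas ΔS_gas = nR ln(P₁/P₂) = 0.953 × 8.314 × ln(705/5870) = -16.8 J/K.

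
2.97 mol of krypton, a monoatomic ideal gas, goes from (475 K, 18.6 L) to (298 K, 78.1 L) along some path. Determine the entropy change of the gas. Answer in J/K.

ΔS = 18.2 J/K

Entropy is a state function: ΔS = nC_V ln(T₂/T₁) + nR ln(V₂/V₁), with C_V = 3R/2 = 12.47 J mol⁻¹ K⁻¹ for a monoatomic ideal gas.
ΔS = 2.97 × [12.47 × ln(298/475) + 8.314 × ln(78.1/18.6)] = 18.2 J/K.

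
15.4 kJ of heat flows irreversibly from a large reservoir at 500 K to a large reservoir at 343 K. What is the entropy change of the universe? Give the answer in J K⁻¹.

ΔS_total = 14.1 J/K

ΔS_hot = −Q/T_H = −15400/500 = -30.8 J/K and ΔS_cold = +Q/T_C = 15400/343 = 44.9 J/K.
ΔS_total = -30.8 + 44.9 = 14.1 J/K, positive as the second law requires.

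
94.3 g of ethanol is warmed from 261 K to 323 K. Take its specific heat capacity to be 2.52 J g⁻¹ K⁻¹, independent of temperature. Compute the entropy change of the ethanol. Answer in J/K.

ΔS = ∫dQ_rev/T = m c ln(T₂/T₁) = 94.3 × 2.52 × ln(323/261) = 50.6 J/K.

ΔS = 50.6 J/K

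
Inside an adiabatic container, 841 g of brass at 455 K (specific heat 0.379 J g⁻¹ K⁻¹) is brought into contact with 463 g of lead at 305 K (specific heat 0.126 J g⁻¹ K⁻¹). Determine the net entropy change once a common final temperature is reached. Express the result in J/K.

Energy balance: T_f = (m₁c₁T₁ + m₂c₂T₂)/(m₁c₁ + m₂c₂) = 431.79 K.
ΔS₁ = m₁c₁ ln(T_f/T₁) = 318.739 × ln(431.79/455) = -16.69 J/K.
ΔS₂ = m₂c₂ ln(T_f/T₂) = 58.338 × ln(431.79/305) = 20.28 J/K.
ΔS_total = -16.69 + 20.28 = 3.59 J/K.

ΔS_total = 3.59 J/K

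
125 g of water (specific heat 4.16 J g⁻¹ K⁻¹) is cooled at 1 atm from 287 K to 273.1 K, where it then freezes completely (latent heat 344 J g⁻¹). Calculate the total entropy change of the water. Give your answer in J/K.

Cooling step: ΔS₁ = m c ln(T_tr/T_i) = 125 × 4.16 × ln(273.1/287) = -25.81 J/K.
Phase change: ΔS₂ = −mL/T_tr = −125 × 344 / 273.1 = -157.5 J/K.
ΔS_total = (-25.81) + (-157.5) = -183 J/K.

ΔS = -183 J/K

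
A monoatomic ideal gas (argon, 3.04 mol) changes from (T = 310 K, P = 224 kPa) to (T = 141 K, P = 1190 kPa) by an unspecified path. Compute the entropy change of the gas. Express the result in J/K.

ΔS = nC_p ln(T₂/T₁) − nR ln(P₂/P₁), with C_p = 5R/2 = 20.79 J mol⁻¹ K⁻¹ for a monoatomic ideal gas.
ΔS = 3.04 × [20.79 × ln(141/310) − 8.314 × ln(1190/224)] = -92 J/K.

ΔS = -92 J/K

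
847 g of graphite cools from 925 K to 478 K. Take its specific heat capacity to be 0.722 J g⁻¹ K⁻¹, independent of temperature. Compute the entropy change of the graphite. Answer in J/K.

ΔS = ∫dQ_rev/T = m c ln(T₂/T₁) = 847 × 0.722 × ln(478/925) = -404 J/K.

ΔS = -404 J/K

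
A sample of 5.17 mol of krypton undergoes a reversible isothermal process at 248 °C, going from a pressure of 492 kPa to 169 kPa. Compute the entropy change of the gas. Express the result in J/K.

For an isothermal ideal gas ΔS_gas = nR ln(P₁/P₂) = 5.17 × 8.314 × ln(492/169) = 45.9 J/K.

ΔS_gas = 45.9 J/K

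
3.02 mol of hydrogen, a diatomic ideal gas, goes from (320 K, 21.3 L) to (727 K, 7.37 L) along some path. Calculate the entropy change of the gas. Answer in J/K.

Entropy is a state function: ΔS = nC_V ln(T₂/T₁) + nR ln(V₂/V₁), with C_V = 5R/2 = 20.79 J mol⁻¹ K⁻¹ for a diatomic ideal gas.
ΔS = 3.02 × [20.79 × ln(727/320) + 8.314 × ln(7.37/21.3)] = 24.9 J/K.

ΔS = 24.9 J/K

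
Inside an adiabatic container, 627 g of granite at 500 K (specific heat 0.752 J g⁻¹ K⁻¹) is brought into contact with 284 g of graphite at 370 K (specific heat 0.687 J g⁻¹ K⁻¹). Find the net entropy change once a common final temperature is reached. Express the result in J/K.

Energy balance: T_f = (m₁c₁T₁ + m₂c₂T₂)/(m₁c₁ + m₂c₂) = 461.95 K.
ΔS₁ = m₁c₁ ln(T_f/T₁) = 471.504 × ln(461.95/500) = -37.32 J/K.
ΔS₂ = m₂c₂ ln(T_f/T₂) = 195.108 × ln(461.95/370) = 43.31 J/K.
ΔS_total = -37.32 + 43.31 = 5.99 J/K.

ΔS_total = 5.99 J/K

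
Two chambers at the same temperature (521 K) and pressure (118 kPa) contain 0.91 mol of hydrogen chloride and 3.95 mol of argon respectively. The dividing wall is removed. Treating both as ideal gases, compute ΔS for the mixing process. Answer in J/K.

ΔS_mix = 19.5 J/K

Mole fractions: x_A = 0.91/4.86 = 0.187, x_B = 0.813.
ΔS_mix = −R(n_A ln x_A + n_B ln x_B) = −8.314 × (0.91 ln 0.187 + 3.95 ln 0.813) = 19.5 J/K.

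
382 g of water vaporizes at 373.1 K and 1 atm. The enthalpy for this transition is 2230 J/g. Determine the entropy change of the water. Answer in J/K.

ΔS = 2280 J/K

Heat absorbed by the substance: Q = mL = 382 × 2230 = 851860 J.
At constant T, ΔS = Q_rev/T = 851860 / 373.1 = 2280 J/K.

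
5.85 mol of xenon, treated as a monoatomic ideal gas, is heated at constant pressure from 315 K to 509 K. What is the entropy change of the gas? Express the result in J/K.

ΔS = 58.3 J/K

At constant pressure, ΔS = nC_p ln(T₂/T₁) with C_p = 5R/2 = 20.79 J mol⁻¹ K⁻¹.
ΔS = 5.85 × 20.79 × ln(509/315) = 58.3 J/K.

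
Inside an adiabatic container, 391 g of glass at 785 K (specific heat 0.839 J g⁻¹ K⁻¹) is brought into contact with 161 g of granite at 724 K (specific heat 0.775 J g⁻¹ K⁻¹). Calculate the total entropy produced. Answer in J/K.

ΔS_total = 0.292 J/K

Energy balance: T_f = (m₁c₁T₁ + m₂c₂T₂)/(m₁c₁ + m₂c₂) = 768.19 K.
ΔS₁ = m₁c₁ ln(T_f/T₁) = 328.049 × ln(768.19/785) = -7.1005 J/K.
ΔS₂ = m₂c₂ ln(T_f/T₂) = 124.775 × ln(768.19/724) = 7.3926 J/K.
ΔS_total = -7.1005 + 7.3926 = 0.292 J/K.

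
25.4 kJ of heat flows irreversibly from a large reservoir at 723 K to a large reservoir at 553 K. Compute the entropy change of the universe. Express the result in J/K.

ΔS_hot = −Q/T_H = −25400/723 = -35.13 J/K and ΔS_cold = +Q/T_C = 25400/553 = 45.93 J/K.
ΔS_total = -35.13 + 45.93 = 10.8 J/K, positive as the second law requires.

ΔS_total = 10.8 J/K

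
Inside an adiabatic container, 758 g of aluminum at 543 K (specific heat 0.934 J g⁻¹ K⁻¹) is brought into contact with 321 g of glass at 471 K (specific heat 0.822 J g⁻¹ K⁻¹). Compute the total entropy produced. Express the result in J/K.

ΔS_total = 1.9 J/K

Energy balance: T_f = (m₁c₁T₁ + m₂c₂T₂)/(m₁c₁ + m₂c₂) = 523.45 K.
ΔS₁ = m₁c₁ ln(T_f/T₁) = 707.972 × ln(523.45/543) = -25.96 J/K.
ΔS₂ = m₂c₂ ln(T_f/T₂) = 263.862 × ln(523.45/471) = 27.86 J/K.
ΔS_total = -25.96 + 27.86 = 1.9 J/K.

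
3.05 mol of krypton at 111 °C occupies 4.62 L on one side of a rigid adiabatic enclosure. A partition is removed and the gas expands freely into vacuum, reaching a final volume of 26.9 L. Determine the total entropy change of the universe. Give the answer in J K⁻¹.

For an ideal gas in free expansion Q = 0 and W = 0, so T is unchanged.
Entropy is a state function; using a reversible isothermal path, ΔS_gas = nR ln(V₂/V₁) = 3.05 × 8.314 × ln(26.9/4.62) = 44.7 J/K.
The insulated surroundings exchange no heat, so ΔS_surr = 0 and ΔS_universe = ΔS_gas.

ΔS_universe = 44.7 J/K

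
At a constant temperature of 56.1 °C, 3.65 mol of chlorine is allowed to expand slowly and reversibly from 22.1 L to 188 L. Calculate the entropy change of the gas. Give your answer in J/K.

ΔS_gas = 65 J/K

For an isothermal ideal gas ΔS_gas = nR ln(V₂/V₁) = 3.65 × 8.314 × ln(188/22.1) = 65 J/K.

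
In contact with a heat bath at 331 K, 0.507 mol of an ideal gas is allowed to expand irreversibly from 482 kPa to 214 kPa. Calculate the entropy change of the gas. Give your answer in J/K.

Entropy is a state function, so ΔS_gas depends only on the end states.
For an isothermal ideal gas ΔS_gas = nR ln(P₁/P₂) = 0.507 × 8.314 × ln(482/214) = 3.42 J/K.

ΔS_gas = 3.42 J/K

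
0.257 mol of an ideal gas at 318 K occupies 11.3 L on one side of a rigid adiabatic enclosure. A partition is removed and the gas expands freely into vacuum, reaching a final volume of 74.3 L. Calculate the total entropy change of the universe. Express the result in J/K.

ΔS_universe = 4.02 J/K

No heat is exchanged and no work is done, so the ideal-gas temperature stays constant.
Entropy is a state function; using a reversible isothermal path, ΔS_gas = nR ln(V₂/V₁) = 0.257 × 8.314 × ln(74.3/11.3) = 4.02 J/K.
The insulated surroundings exchange no heat, so ΔS_surr = 0 and ΔS_universe = ΔS_gas.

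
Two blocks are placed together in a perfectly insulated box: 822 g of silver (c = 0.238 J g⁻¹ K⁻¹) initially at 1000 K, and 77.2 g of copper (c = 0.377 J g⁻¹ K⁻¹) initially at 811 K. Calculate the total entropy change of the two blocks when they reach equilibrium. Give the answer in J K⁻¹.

Energy balance: T_f = (m₁c₁T₁ + m₂c₂T₂)/(m₁c₁ + m₂c₂) = 975.52 K.
ΔS₁ = m₁c₁ ln(T_f/T₁) = 195.636 × ln(975.52/1000) = -4.848 J/K.
ΔS₂ = m₂c₂ ln(T_f/T₂) = 29.1044 × ln(975.52/811) = 5.376 J/K.
ΔS_total = -4.848 + 5.376 = 0.528 J/K.

ΔS_total = 0.528 J/K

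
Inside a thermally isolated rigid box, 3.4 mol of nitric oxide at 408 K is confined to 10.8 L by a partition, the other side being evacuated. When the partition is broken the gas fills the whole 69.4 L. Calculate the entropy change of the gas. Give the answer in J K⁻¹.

ΔS_gas = 52.6 J/K

For an ideal gas in free expansion Q = 0 and W = 0, so T is unchanged.
Entropy is a state function; using a reversible isothermal path, ΔS_gas = nR ln(V₂/V₁) = 3.4 × 8.314 × ln(69.4/10.8) = 52.6 J/K.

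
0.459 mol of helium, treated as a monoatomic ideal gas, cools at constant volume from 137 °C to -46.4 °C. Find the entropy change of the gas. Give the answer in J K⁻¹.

ΔS = -3.39 J/K

In kelvin: T₁ = 410.15 K, T₂ = 226.75 K. At constant volume, ΔS = nC_V ln(T₂/T₁) with C_V = 3R/2 = 12.47 J mol⁻¹ K⁻¹.
ΔS = 0.459 × 12.47 × ln(226.75/410.15) = -3.39 J/K.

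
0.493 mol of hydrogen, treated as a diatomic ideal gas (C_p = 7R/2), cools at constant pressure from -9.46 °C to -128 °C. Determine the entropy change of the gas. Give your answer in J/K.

In kelvin: T₁ = 263.69 K, T₂ = 145.15 K. At constant pressure, ΔS = nC_p ln(T₂/T₁) with C_p = 7R/2 = 29.1 J mol⁻¹ K⁻¹.
ΔS = 0.493 × 29.1 × ln(145.15/263.69) = -8.56 J/K.

ΔS = -8.56 J/K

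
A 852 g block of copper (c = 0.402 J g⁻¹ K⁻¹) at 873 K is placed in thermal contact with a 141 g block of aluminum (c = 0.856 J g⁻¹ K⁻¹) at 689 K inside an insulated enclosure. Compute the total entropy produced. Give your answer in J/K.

Energy balance: T_f = (m₁c₁T₁ + m₂c₂T₂)/(m₁c₁ + m₂c₂) = 825.06 K.
ΔS₁ = m₁c₁ ln(T_f/T₁) = 342.504 × ln(825.06/873) = -19.35 J/K.
ΔS₂ = m₂c₂ ln(T_f/T₂) = 120.696 × ln(825.06/689) = 21.75 J/K.
ΔS_total = -19.35 + 21.75 = 2.4 J/K.

ΔS_total = 2.4 J/K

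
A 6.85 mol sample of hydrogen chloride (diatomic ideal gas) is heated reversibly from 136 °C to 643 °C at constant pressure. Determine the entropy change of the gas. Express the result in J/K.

ΔS = 161 J/K

In kelvin: T₁ = 409.15 K, T₂ = 916.15 K. At constant pressure, ΔS = nC_p ln(T₂/T₁) with C_p = 7R/2 = 29.1 J mol⁻¹ K⁻¹.
ΔS = 6.85 × 29.1 × ln(916.15/409.15) = 161 J/K.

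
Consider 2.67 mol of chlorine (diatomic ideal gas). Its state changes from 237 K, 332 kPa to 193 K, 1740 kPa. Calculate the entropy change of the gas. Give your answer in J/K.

ΔS = nC_p ln(T₂/T₁) − nR ln(P₂/P₁), with C_p = 7R/2 = 29.1 J mol⁻¹ K⁻¹ for a diatomic ideal gas.
ΔS = 2.67 × [29.1 × ln(193/237) − 8.314 × ln(1740/332)] = -52.7 J/K.

ΔS = -52.7 J/K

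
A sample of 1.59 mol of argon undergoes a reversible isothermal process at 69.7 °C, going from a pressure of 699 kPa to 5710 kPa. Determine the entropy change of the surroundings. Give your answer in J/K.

ΔS_surr = 27.8 J/K

For an isothermal ideal gas ΔS_gas = nR ln(P₁/P₂) = 1.59 × 8.314 × ln(699/5710) = -27.8 J/K.
The process is reversible, so ΔS_surr = −ΔS_gas = 27.8 J/K and ΔS_universe = 0.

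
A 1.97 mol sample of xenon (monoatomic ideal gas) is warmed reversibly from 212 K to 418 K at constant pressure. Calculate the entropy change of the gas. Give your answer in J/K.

ΔS = 27.8 J/K

At constant pressure, ΔS = nC_p ln(T₂/T₁) with C_p = 5R/2 = 20.79 J mol⁻¹ K⁻¹.
ΔS = 1.97 × 20.79 × ln(418/212) = 27.8 J/K.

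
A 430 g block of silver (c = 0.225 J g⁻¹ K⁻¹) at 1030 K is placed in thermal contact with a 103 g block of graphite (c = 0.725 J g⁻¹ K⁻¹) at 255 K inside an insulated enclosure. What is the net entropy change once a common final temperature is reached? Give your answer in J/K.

ΔS_total = 36.2 J/K

Energy balance: T_f = (m₁c₁T₁ + m₂c₂T₂)/(m₁c₁ + m₂c₂) = 692.4 K.
ΔS₁ = m₁c₁ ln(T_f/T₁) = 96.75 × ln(692.4/1030) = -38.42 J/K.
ΔS₂ = m₂c₂ ln(T_f/T₂) = 74.675 × ln(692.4/255) = 74.59 J/K.
ΔS_total = -38.42 + 74.59 = 36.2 J/K.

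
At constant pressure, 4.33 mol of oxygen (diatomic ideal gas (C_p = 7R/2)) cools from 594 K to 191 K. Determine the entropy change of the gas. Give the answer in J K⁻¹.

ΔS = -143 J/K

At constant pressure, ΔS = nC_p ln(T₂/T₁) with C_p = 7R/2 = 29.1 J mol⁻¹ K⁻¹.
ΔS = 4.33 × 29.1 × ln(191/594) = -143 J/K.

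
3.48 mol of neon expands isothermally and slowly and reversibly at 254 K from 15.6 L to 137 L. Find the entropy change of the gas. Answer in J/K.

ΔS_gas = 62.9 J/K

For an isothermal ideal gas ΔS_gas = nR ln(V₂/V₁) = 3.48 × 8.314 × ln(137/15.6) = 62.9 J/K.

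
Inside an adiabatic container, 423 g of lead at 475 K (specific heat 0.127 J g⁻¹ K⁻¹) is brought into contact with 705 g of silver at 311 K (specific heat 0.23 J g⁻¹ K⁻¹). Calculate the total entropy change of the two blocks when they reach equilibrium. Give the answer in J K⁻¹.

ΔS_total = 3.87 J/K

Energy balance: T_f = (m₁c₁T₁ + m₂c₂T₂)/(m₁c₁ + m₂c₂) = 351.81 K.
ΔS₁ = m₁c₁ ln(T_f/T₁) = 53.721 × ln(351.81/475) = -16.128 J/K.
ΔS₂ = m₂c₂ ln(T_f/T₂) = 162.15 × ln(351.81/311) = 19.994 J/K.
ΔS_total = -16.128 + 19.994 = 3.87 J/K.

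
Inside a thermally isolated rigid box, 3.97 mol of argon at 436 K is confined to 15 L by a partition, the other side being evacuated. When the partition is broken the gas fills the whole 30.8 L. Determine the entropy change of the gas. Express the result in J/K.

For an ideal gas in free expansion Q = 0 and W = 0, so T is unchanged.
Entropy is a state function; using a reversible isothermal path, ΔS_gas = nR ln(V₂/V₁) = 3.97 × 8.314 × ln(30.8/15) = 23.7 J/K.

ΔS_gas = 23.7 J/K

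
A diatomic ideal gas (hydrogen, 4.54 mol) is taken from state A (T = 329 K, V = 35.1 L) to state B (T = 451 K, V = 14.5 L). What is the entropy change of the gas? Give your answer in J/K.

Entropy is a state function: ΔS = nC_V ln(T₂/T₁) + nR ln(V₂/V₁), with C_V = 5R/2 = 20.79 J mol⁻¹ K⁻¹ for a diatomic ideal gas.
ΔS = 4.54 × [20.79 × ln(451/329) + 8.314 × ln(14.5/35.1)] = -3.61 J/K.

ΔS = -3.61 J/K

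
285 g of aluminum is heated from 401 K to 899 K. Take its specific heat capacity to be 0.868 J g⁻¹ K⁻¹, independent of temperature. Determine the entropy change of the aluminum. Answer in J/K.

ΔS = ∫dQ_rev/T = m c ln(T₂/T₁) = 285 × 0.868 × ln(899/401) = 200 J/K.

ΔS = 200 J/K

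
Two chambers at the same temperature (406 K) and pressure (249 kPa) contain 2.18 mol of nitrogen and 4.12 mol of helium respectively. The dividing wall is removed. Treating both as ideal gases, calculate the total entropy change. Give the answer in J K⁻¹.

ΔS_mix = 33.8 J/K

Mole fractions: x_A = 2.18/6.3 = 0.346, x_B = 0.654.
ΔS_mix = −R(n_A ln x_A + n_B ln x_B) = −8.314 × (2.18 ln 0.346 + 4.12 ln 0.654) = 33.8 J/K.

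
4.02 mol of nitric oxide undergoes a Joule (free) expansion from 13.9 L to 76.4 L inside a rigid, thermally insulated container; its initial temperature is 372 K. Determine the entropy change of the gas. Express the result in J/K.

ΔS_gas = 57 J/K

No heat is exchanged and no work is done, so the ideal-gas temperature stays constant.
Entropy is a state function; using a reversible isothermal path, ΔS_gas = nR ln(V₂/V₁) = 4.02 × 8.314 × ln(76.4/13.9) = 57 J/K.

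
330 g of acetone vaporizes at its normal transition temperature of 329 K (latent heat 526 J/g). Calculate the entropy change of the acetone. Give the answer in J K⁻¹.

ΔS = 528 J/K

Heat absorbed by the substance: Q = mL = 330 × 526 = 173580 J.
At constant T, ΔS = Q_rev/T = 173580 / 329 = 528 J/K.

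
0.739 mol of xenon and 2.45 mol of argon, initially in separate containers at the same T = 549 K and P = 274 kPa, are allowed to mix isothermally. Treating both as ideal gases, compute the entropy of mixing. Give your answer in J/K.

ΔS_mix = 14.4 J/K

Mole fractions: x_A = 0.739/3.19 = 0.232, x_B = 0.768.
ΔS_mix = −R(n_A ln x_A + n_B ln x_B) = −8.314 × (0.739 ln 0.232 + 2.45 ln 0.768) = 14.4 J/K.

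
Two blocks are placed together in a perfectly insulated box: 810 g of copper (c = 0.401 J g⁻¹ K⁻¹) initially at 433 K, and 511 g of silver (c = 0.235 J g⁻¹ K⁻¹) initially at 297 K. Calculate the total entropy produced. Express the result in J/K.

ΔS_total = 5.86 J/K

Energy balance: T_f = (m₁c₁T₁ + m₂c₂T₂)/(m₁c₁ + m₂c₂) = 396.29 K.
ΔS₁ = m₁c₁ ln(T_f/T₁) = 324.81 × ln(396.29/433) = -28.77 J/K.
ΔS₂ = m₂c₂ ln(T_f/T₂) = 120.085 × ln(396.29/297) = 34.63 J/K.
ΔS_total = -28.77 + 34.63 = 5.86 J/K.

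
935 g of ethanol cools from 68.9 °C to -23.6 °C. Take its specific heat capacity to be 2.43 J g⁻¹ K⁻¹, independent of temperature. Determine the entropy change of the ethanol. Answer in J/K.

ΔS = -716 J/K

In kelvin: T₁ = 342.05 K, T₂ = 249.55 K. ΔS = ∫dQ_rev/T = m c ln(T₂/T₁) = 935 × 2.43 × ln(249.55/342.05) = -716 J/K.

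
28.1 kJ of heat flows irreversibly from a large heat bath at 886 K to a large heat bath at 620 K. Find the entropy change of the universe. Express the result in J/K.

ΔS_total = 13.6 J/K

ΔS_hot = −Q/T_H = −28100/886 = -31.72 J/K and ΔS_cold = +Q/T_C = 28100/620 = 45.32 J/K.
ΔS_total = -31.72 + 45.32 = 13.6 J/K, positive as the second law requires.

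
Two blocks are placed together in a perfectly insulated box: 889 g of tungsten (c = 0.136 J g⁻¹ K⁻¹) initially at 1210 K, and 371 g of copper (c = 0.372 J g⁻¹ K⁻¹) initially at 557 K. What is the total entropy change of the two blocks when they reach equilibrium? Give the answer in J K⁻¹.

Energy balance: T_f = (m₁c₁T₁ + m₂c₂T₂)/(m₁c₁ + m₂c₂) = 861.93 K.
ΔS₁ = m₁c₁ ln(T_f/T₁) = 120.904 × ln(861.93/1210) = -41.01 J/K.
ΔS₂ = m₂c₂ ln(T_f/T₂) = 138.012 × ln(861.93/557) = 60.26 J/K.
ΔS_total = -41.01 + 60.26 = 19.2 J/K.

ΔS_total = 19.2 J/K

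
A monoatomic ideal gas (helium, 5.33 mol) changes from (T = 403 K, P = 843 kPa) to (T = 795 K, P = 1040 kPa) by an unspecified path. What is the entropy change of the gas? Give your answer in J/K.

ΔS = 66 J/K

ΔS = nC_p ln(T₂/T₁) − nR ln(P₂/P₁), with C_p = 5R/2 = 20.79 J mol⁻¹ K⁻¹ for a monoatomic ideal gas.
ΔS = 5.33 × [20.79 × ln(795/403) − 8.314 × ln(1040/843)] = 66 J/K.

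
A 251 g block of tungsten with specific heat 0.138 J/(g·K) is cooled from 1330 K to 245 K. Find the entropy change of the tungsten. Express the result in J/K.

ΔS = -58.6 J/K

ΔS = ∫dQ_rev/T = m c ln(T₂/T₁) = 251 × 0.138 × ln(245/1330) = -58.6 J/K.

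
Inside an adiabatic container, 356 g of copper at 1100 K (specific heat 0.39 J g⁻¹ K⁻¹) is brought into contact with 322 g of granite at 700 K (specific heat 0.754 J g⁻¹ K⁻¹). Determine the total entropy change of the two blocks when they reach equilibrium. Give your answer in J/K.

ΔS_total = 9.33 J/K

Energy balance: T_f = (m₁c₁T₁ + m₂c₂T₂)/(m₁c₁ + m₂c₂) = 845.52 K.
ΔS₁ = m₁c₁ ln(T_f/T₁) = 138.84 × ln(845.52/1100) = -36.53 J/K.
ΔS₂ = m₂c₂ ln(T_f/T₂) = 242.788 × ln(845.52/700) = 45.86 J/K.
ΔS_total = -36.53 + 45.86 = 9.33 J/K.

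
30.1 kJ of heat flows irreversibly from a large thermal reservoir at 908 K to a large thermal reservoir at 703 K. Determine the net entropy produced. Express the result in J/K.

ΔS_hot = −Q/T_H = −30100/908 = -33.15 J/K and ΔS_cold = +Q/T_C = 30100/703 = 42.82 J/K.
ΔS_total = -33.15 + 42.82 = 9.67 J/K, positive as the second law requires.

ΔS_total = 9.67 J/K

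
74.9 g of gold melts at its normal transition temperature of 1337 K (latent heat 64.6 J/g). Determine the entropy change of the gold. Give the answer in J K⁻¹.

Heat absorbed by the substance: Q = mL = 74.9 × 64.6 = 4838.54 J.
At constant T, ΔS = Q_rev/T = 4838.54 / 1337 = 3.62 J/K.

ΔS = 3.62 J/K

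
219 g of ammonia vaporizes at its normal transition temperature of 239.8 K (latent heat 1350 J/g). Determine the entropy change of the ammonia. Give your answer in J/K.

ΔS = 1230 J/K

Heat absorbed by the substance: Q = mL = 219 × 1350 = 295650 J.
At constant T, ΔS = Q_rev/T = 295650 / 239.8 = 1230 J/K.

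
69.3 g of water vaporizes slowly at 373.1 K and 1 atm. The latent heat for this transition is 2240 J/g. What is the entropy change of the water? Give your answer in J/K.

Heat absorbed by the substance: Q = mL = 69.3 × 2240 = 155232 J.
At constant T, ΔS = Q_rev/T = 155232 / 373.1 = 416 J/K.

ΔS = 416 J/K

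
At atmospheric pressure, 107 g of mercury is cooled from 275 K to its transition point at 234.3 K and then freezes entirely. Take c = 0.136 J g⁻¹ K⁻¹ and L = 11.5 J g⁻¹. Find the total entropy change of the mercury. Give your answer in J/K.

Cooling step: ΔS₁ = m c ln(T_tr/T_i) = 107 × 0.136 × ln(234.3/275) = -2.331 J/K.
Phase change: ΔS₂ = −mL/T_tr = −107 × 11.5 / 234.3 = -5.252 J/K.
ΔS_total = (-2.331) + (-5.252) = -7.58 J/K.

ΔS = -7.58 J/K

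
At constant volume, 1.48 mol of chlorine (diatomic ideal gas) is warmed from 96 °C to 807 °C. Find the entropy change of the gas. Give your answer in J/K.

In kelvin: T₁ = 369.15 K, T₂ = 1080.15 K. At constant volume, ΔS = nC_V ln(T₂/T₁) with C_V = 5R/2 = 20.79 J mol⁻¹ K⁻¹.
ΔS = 1.48 × 20.79 × ln(1080.15/369.15) = 33 J/K.

ΔS = 33 J/K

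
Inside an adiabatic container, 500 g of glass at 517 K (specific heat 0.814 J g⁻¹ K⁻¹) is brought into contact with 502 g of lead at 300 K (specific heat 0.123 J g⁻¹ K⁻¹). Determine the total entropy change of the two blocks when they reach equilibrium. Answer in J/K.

ΔS_total = 6.95 J/K

Energy balance: T_f = (m₁c₁T₁ + m₂c₂T₂)/(m₁c₁ + m₂c₂) = 488.42 K.
ΔS₁ = m₁c₁ ln(T_f/T₁) = 407 × ln(488.42/517) = -23.149 J/K.
ΔS₂ = m₂c₂ ln(T_f/T₂) = 61.746 × ln(488.42/300) = 30.094 J/K.
ΔS_total = -23.149 + 30.094 = 6.95 J/K.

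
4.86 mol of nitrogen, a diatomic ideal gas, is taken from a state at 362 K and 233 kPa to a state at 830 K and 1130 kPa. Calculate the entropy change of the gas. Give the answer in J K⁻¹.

ΔS = 53.6 J/K

ΔS = nC_p ln(T₂/T₁) − nR ln(P₂/P₁), with C_p = 7R/2 = 29.1 J mol⁻¹ K⁻¹ for a diatomic ideal gas.
ΔS = 4.86 × [29.1 × ln(830/362) − 8.314 × ln(1130/233)] = 53.6 J/K.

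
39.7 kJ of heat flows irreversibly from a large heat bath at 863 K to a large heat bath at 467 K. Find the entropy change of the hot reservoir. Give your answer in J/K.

The hot reservoir loses heat Q, so ΔS_hot = −Q/T_H = −39700/863 = -46 J/K.

ΔS_hot = -46 J/K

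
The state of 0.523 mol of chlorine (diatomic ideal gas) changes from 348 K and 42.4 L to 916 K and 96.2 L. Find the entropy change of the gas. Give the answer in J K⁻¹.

Entropy is a state function: ΔS = nC_V ln(T₂/T₁) + nR ln(V₂/V₁), with C_V = 5R/2 = 20.79 J mol⁻¹ K⁻¹ for a diatomic ideal gas.
ΔS = 0.523 × [20.79 × ln(916/348) + 8.314 × ln(96.2/42.4)] = 14.1 J/K.

ΔS = 14.1 J/K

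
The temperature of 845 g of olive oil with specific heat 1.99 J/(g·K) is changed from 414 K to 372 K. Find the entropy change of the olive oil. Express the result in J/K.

ΔS = ∫dQ_rev/T = m c ln(T₂/T₁) = 845 × 1.99 × ln(372/414) = -180 J/K.

ΔS = -180 J/K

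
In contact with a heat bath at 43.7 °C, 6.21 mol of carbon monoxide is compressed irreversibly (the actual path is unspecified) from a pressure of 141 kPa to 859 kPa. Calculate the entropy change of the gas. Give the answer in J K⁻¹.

ΔS_gas = -93.3 J/K

Entropy is a state function, so ΔS_gas depends only on the end states.
For an isothermal ideal gas ΔS_gas = nR ln(P₁/P₂) = 6.21 × 8.314 × ln(141/859) = -93.3 J/K.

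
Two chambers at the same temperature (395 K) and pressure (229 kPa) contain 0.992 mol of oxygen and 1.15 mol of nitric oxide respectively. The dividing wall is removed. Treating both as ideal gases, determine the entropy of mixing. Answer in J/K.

Mole fractions: x_A = 0.992/2.14 = 0.463, x_B = 0.537.
ΔS_mix = −R(n_A ln x_A + n_B ln x_B) = −8.314 × (0.992 ln 0.463 + 1.15 ln 0.537) = 12.3 J/K.

ΔS_mix = 12.3 J/K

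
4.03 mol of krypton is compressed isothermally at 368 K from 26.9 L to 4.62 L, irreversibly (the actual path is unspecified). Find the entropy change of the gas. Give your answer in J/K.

Entropy is a state function, so ΔS_gas depends only on the end states.
For an isothermal ideal gas ΔS_gas = nR ln(V₂/V₁) = 4.03 × 8.314 × ln(4.62/26.9) = -59 J/K.

ΔS_gas = -59 J/K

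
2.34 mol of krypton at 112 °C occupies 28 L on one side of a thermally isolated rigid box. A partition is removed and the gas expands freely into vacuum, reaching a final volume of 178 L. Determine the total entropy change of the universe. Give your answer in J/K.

ΔS_universe = 36 J/K

No heat is exchanged and no work is done, so the ideal-gas temperature stays constant.
Entropy is a state function; using a reversible isothermal path, ΔS_gas = nR ln(V₂/V₁) = 2.34 × 8.314 × ln(178/28) = 36 J/K.
The insulated surroundings exchange no heat, so ΔS_surr = 0 and ΔS_universe = ΔS_gas.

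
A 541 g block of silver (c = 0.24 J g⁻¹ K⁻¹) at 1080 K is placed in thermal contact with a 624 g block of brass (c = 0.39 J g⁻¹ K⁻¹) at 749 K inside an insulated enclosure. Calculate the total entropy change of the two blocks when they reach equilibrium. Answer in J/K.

Energy balance: T_f = (m₁c₁T₁ + m₂c₂T₂)/(m₁c₁ + m₂c₂) = 864.16 K.
ΔS₁ = m₁c₁ ln(T_f/T₁) = 129.84 × ln(864.16/1080) = -28.949 J/K.
ΔS₂ = m₂c₂ ln(T_f/T₂) = 243.36 × ln(864.16/749) = 34.805 J/K.
ΔS_total = -28.949 + 34.805 = 5.86 J/K.

ΔS_total = 5.86 J/K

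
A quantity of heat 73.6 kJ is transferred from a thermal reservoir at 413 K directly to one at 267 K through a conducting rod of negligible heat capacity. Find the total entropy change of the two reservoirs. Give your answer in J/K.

ΔS_total = 97.4 J/K

ΔS_hot = −Q/T_H = −73600/413 = -178.208 J/K and ΔS_cold = +Q/T_C = 73600/267 = 275.655 J/K.
ΔS_total = -178.208 + 275.655 = 97.4 J/K, positive as the second law requires.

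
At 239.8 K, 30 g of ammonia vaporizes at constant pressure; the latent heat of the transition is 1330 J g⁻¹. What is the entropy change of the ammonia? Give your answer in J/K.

ΔS = 166 J/K

Heat absorbed by the substance: Q = mL = 30 × 1330 = 39900 J.
At constant T, ΔS = Q_rev/T = 39900 / 239.8 = 166 J/K.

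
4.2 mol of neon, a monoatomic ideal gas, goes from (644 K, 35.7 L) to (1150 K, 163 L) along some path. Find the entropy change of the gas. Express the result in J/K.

Entropy is a state function: ΔS = nC_V ln(T₂/T₁) + nR ln(V₂/V₁), with C_V = 3R/2 = 12.47 J mol⁻¹ K⁻¹ for a monoatomic ideal gas.
ΔS = 4.2 × [12.47 × ln(1150/644) + 8.314 × ln(163/35.7)] = 83.4 J/K.

ΔS = 83.4 J/K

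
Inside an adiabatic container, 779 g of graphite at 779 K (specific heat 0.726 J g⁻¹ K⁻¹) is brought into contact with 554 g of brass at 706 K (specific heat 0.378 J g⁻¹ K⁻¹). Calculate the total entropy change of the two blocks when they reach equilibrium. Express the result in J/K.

Energy balance: T_f = (m₁c₁T₁ + m₂c₂T₂)/(m₁c₁ + m₂c₂) = 759.27 K.
ΔS₁ = m₁c₁ ln(T_f/T₁) = 565.554 × ln(759.27/779) = -14.5056 J/K.
ΔS₂ = m₂c₂ ln(T_f/T₂) = 209.412 × ln(759.27/706) = 15.2342 J/K.
ΔS_total = -14.5056 + 15.2342 = 0.729 J/K.

ΔS_total = 0.729 J/K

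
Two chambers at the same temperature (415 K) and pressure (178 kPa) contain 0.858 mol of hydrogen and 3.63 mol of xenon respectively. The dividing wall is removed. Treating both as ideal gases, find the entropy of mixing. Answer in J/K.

ΔS_mix = 18.2 J/K

Mole fractions: x_A = 0.858/4.49 = 0.191, x_B = 0.809.
ΔS_mix = −R(n_A ln x_A + n_B ln x_B) = −8.314 × (0.858 ln 0.191 + 3.63 ln 0.809) = 18.2 J/K.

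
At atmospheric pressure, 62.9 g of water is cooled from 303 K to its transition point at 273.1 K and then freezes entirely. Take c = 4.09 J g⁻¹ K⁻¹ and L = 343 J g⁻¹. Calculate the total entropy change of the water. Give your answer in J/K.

Cooling step: ΔS₁ = m c ln(T_tr/T_i) = 62.9 × 4.09 × ln(273.1/303) = -26.73 J/K.
Phase change: ΔS₂ = −mL/T_tr = −62.9 × 343 / 273.1 = -79 J/K.
ΔS_total = (-26.73) + (-79) = -106 J/K.

ΔS = -106 J/K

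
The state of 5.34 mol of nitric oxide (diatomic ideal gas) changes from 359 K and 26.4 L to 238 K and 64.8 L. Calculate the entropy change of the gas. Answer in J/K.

ΔS = -5.76 J/K

Entropy is a state function: ΔS = nC_V ln(T₂/T₁) + nR ln(V₂/V₁), with C_V = 5R/2 = 20.79 J mol⁻¹ K⁻¹ for a diatomic ideal gas.
ΔS = 5.34 × [20.79 × ln(238/359) + 8.314 × ln(64.8/26.4)] = -5.76 J/K.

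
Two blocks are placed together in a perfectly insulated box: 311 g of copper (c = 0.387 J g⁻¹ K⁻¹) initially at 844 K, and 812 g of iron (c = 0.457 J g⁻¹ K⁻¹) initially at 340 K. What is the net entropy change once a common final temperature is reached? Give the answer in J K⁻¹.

Energy balance: T_f = (m₁c₁T₁ + m₂c₂T₂)/(m₁c₁ + m₂c₂) = 463.43 K.
ΔS₁ = m₁c₁ ln(T_f/T₁) = 120.357 × ln(463.43/844) = -72.15 J/K.
ΔS₂ = m₂c₂ ln(T_f/T₂) = 371.084 × ln(463.43/340) = 114.9 J/K.
ΔS_total = -72.15 + 114.9 = 42.8 J/K.

ΔS_total = 42.8 J/K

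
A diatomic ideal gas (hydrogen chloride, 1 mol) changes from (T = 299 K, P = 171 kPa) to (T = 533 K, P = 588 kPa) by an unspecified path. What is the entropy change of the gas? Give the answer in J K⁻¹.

ΔS = nC_p ln(T₂/T₁) − nR ln(P₂/P₁), with C_p = 7R/2 = 29.1 J mol⁻¹ K⁻¹ for a diatomic ideal gas.
ΔS = 1 × [29.1 × ln(533/299) − 8.314 × ln(588/171)] = 6.55 J/K.

ΔS = 6.55 J/K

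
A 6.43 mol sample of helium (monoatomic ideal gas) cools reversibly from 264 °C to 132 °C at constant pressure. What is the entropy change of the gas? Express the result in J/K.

ΔS = -37.7 J/K

In kelvin: T₁ = 537.15 K, T₂ = 405.15 K. At constant pressure, ΔS = nC_p ln(T₂/T₁) with C_p = 5R/2 = 20.79 J mol⁻¹ K⁻¹.
ΔS = 6.43 × 20.79 × ln(405.15/537.15) = -37.7 J/K.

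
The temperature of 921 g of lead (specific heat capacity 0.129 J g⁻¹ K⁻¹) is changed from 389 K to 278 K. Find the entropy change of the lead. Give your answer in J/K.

ΔS = ∫dQ_rev/T = m c ln(T₂/T₁) = 921 × 0.129 × ln(278/389) = -39.9 J/K.

ΔS = -39.9 J/K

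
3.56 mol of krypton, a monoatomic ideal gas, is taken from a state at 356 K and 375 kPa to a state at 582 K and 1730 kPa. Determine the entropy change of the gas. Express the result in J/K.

ΔS = -8.88 J/K

ΔS = nC_p ln(T₂/T₁) − nR ln(P₂/P₁), with C_p = 5R/2 = 20.79 J mol⁻¹ K⁻¹ for a monoatomic ideal gas.
ΔS = 3.56 × [20.79 × ln(582/356) − 8.314 × ln(1730/375)] = -8.88 J/K.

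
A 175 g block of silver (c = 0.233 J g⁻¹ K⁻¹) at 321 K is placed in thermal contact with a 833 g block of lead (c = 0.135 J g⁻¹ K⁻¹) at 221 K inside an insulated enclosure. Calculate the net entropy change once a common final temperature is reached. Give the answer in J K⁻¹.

Energy balance: T_f = (m₁c₁T₁ + m₂c₂T₂)/(m₁c₁ + m₂c₂) = 247.61 K.
ΔS₁ = m₁c₁ ln(T_f/T₁) = 40.775 × ln(247.61/321) = -10.585 J/K.
ΔS₂ = m₂c₂ ln(T_f/T₂) = 112.455 × ln(247.61/221) = 12.785 J/K.
ΔS_total = -10.585 + 12.785 = 2.2 J/K.

ΔS_total = 2.2 J/K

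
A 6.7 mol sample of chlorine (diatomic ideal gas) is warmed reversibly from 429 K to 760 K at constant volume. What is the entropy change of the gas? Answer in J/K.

ΔS = 79.6 J/K

At constant volume, ΔS = nC_V ln(T₂/T₁) with C_V = 5R/2 = 20.79 J mol⁻¹ K⁻¹.
ΔS = 6.7 × 20.79 × ln(760/429) = 79.6 J/K.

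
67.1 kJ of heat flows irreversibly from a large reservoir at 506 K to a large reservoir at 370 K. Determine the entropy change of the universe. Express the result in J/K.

ΔS_hot = −Q/T_H = −67100/506 = -132.61 J/K and ΔS_cold = +Q/T_C = 67100/370 = 181.35 J/K.
ΔS_total = -132.61 + 181.35 = 48.7 J/K, positive as the second law requires.

ΔS_total = 48.7 J/K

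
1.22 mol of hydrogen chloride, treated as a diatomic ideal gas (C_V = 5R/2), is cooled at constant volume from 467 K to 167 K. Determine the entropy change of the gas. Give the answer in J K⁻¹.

ΔS = -26.1 J/K

At constant volume, ΔS = nC_V ln(T₂/T₁) with C_V = 5R/2 = 20.79 J mol⁻¹ K⁻¹.
ΔS = 1.22 × 20.79 × ln(167/467) = -26.1 J/K.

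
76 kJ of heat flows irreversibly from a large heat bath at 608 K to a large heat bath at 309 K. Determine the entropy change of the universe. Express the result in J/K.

ΔS_hot = −Q/T_H = −76000/608 = -125 J/K and ΔS_cold = +Q/T_C = 76000/309 = 246 J/K.
ΔS_total = -125 + 246 = 121 J/K, positive as the second law requires.

ΔS_total = 121 J/K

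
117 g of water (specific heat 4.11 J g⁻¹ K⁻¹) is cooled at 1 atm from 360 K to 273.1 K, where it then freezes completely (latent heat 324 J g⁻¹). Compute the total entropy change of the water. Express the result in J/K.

ΔS = -272 J/K

Cooling step: ΔS₁ = m c ln(T_tr/T_i) = 117 × 4.11 × ln(273.1/360) = -132.8 J/K.
Phase change: ΔS₂ = −mL/T_tr = −117 × 324 / 273.1 = -138.8 J/K.
ΔS_total = (-132.8) + (-138.8) = -272 J/K.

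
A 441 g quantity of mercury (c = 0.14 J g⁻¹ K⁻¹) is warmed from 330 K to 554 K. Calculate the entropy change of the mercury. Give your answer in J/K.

ΔS = 32 J/K

ΔS = ∫dQ_rev/T = m c ln(T₂/T₁) = 441 × 0.14 × ln(554/330) = 32 J/K.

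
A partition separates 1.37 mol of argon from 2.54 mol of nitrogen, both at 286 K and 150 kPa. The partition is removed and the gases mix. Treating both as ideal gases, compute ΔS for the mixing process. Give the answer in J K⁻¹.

Mole fractions: x_A = 1.37/3.91 = 0.35, x_B = 0.65.
ΔS_mix = −R(n_A ln x_A + n_B ln x_B) = −8.314 × (1.37 ln 0.35 + 2.54 ln 0.65) = 21.1 J/K.

ΔS_mix = 21.1 J/K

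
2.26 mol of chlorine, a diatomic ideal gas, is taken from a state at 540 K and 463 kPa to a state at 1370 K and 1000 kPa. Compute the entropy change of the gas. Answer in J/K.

ΔS = 46.8 J/K

ΔS = nC_p ln(T₂/T₁) − nR ln(P₂/P₁), with C_p = 7R/2 = 29.1 J mol⁻¹ K⁻¹ for a diatomic ideal gas.
ΔS = 2.26 × [29.1 × ln(1370/540) − 8.314 × ln(1000/463)] = 46.8 J/K.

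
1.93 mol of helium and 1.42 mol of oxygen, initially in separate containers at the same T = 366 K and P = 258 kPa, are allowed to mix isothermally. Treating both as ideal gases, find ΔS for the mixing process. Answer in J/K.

ΔS_mix = 19 J/K

Mole fractions: x_A = 1.93/3.35 = 0.576, x_B = 0.424.
ΔS_mix = −R(n_A ln x_A + n_B ln x_B) = −8.314 × (1.93 ln 0.576 + 1.42 ln 0.424) = 19 J/K.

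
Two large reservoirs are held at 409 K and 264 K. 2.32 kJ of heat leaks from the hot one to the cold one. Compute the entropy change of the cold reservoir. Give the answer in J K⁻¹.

ΔS_cold = 8.79 J/K

The cold reservoir gains heat Q, so ΔS_cold = +Q/T_C = 2320/264 = 8.79 J/K.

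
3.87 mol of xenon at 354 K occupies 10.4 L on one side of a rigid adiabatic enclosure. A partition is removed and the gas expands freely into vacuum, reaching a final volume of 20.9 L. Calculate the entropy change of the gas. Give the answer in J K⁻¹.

ΔS_gas = 22.5 J/K

No heat is exchanged and no work is done, so the ideal-gas temperature stays constant.
Entropy is a state function; using a reversible isothermal path, ΔS_gas = nR ln(V₂/V₁) = 3.87 × 8.314 × ln(20.9/10.4) = 22.5 J/K.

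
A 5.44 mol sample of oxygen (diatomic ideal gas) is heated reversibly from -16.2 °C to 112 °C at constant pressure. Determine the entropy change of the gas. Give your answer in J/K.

In kelvin: T₁ = 256.95 K, T₂ = 385.15 K. At constant pressure, ΔS = nC_p ln(T₂/T₁) with C_p = 7R/2 = 29.1 J mol⁻¹ K⁻¹.
ΔS = 5.44 × 29.1 × ln(385.15/256.95) = 64.1 J/K.

ΔS = 64.1 J/K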